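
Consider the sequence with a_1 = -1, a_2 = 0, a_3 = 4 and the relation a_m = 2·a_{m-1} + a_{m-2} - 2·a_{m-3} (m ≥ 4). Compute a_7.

104

Step forward from the initial values:
a_4 = 10  a_5 = 24  a_6 = 50  a_7 = 104.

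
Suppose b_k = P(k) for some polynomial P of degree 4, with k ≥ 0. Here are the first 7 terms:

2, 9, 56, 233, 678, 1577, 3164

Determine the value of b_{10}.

22752

1st diffs: 7, 47, 177, 445, 899, 1587.
2nd diffs: 40, 130, 268, 454, 688.
3rd diffs: 90, 138, 186, 234.
4th diffs: 48, 48, 48 (constant).
Newton forward-difference form: b_k = 2 + 7·C(k,1) + 40·C(k,2) + 90·C(k,3) + 48·C(k,4).
At k = 10: k = 10, so b_{10} = 2 + 70 + 1800 + 10800 + 10080 = 22752.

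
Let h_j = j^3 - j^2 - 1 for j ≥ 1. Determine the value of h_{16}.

h_{16} = 1·16^3 - 1·16^2 - 1 = 3839.

3839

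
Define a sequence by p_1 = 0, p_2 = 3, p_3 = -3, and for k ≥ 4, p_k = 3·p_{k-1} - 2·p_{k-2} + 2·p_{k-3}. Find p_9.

Iterate the recurrence:
p_4 = -15; p_5 = -33; p_6 = -75; p_7 = -189; p_8 = -483; p_9 = -1221.

-1221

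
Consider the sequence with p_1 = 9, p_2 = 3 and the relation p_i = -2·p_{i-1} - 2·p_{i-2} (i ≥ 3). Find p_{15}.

Step forward from the initial values:
p_3 = -24, p_4 = 42, p_5 = -36, …, p_{12} = 672, p_{13} = -576, p_{14} = -192, p_{15} = 1536.

1536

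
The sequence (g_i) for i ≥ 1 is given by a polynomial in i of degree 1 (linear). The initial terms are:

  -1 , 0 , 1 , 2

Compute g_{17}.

15

1st diffs: 1, 1, 1 (constant).
So g_i = i - 2.
Evaluating at i = 17 gives g_{17} = 15.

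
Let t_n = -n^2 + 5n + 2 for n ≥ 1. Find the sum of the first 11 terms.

Over n = 1..11: Σn = 66, Σn² = 506.
Total = (-1)·506 + (5)·66 + (2)·11 = -154.

-154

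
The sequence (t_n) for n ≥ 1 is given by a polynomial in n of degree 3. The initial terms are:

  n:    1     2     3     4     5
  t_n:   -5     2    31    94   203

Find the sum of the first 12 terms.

11182

1st diffs: 7, 29, 63, 109.
2nd diffs: 22, 34, 46.
3rd diffs: 12, 12 (constant).
Newton forward-difference form: t_n = -5 + 7·C(n-1,1) + 22·C(n-1,2) + 12·C(n-1,3).
Continuing: …, 370, 607, 926, 1339, …, t_{12} = 3262.
Summing n = 1..12 (12 terms) gives 11182.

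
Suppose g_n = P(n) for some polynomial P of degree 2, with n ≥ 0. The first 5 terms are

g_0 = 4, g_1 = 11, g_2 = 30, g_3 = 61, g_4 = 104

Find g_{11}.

1st diffs: 7, 19, 31, 43.
2nd diffs: 12, 12, 12 (constant).
Newton forward-difference form: g_n = 4 + 7·C(n,1) + 12·C(n,2).
At n = 11: n = 11, so g_{11} = 4 + 77 + 660 = 741.

741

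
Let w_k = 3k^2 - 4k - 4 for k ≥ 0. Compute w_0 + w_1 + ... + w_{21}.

Over k = 0..21: Σk = 231, Σk² = 3311.
Total = (3)·3311 + (-4)·231 + (-4)·22 = 8921.

8921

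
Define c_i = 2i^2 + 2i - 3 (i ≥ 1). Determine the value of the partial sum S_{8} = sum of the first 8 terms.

456

Over i = 1..8: Σi = 36, Σi² = 204.
Total = (2)·204 + (2)·36 + (-3)·8 = 456.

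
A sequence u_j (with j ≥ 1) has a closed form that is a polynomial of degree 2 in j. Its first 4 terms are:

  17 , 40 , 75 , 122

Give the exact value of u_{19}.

1st diffs: 23, 35, 47.
2nd diffs: 12, 12 (constant).
Newton forward-difference form: u_j = 17 + 23·C(j-1,1) + 12·C(j-1,2).
At j = 19: j-1 = 18, so u_{19} = 17 + 414 + 1836 = 2267.

2267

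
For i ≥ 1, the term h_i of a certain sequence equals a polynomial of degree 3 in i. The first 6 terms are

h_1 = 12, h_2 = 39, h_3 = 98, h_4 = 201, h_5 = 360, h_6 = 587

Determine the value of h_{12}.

1st diffs: 27, 59, 103, 159, 227.
2nd diffs: 32, 44, 56, 68.
3rd diffs: 12, 12, 12 (constant).
Newton forward-difference form: h_i = 12 + 27·C(i-1,1) + 32·C(i-1,2) + 12·C(i-1,3).
At i = 12: i-1 = 11, so h_{12} = 12 + 297 + 1760 + 1980 = 4049.

4049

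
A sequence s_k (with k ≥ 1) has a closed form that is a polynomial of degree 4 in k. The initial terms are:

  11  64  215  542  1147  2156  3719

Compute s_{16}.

1st diffs: 53, 151, 327, 605, 1009, 1563.
2nd diffs: 98, 176, 278, 404, 554.
3rd diffs: 78, 102, 126, 150.
4th diffs: 24, 24, 24 (constant).
Newton forward-difference form: s_k = 11 + 53·C(k-1,1) + 98·C(k-1,2) + 78·C(k-1,3) + 24·C(k-1,4).
At k = 16: k-1 = 15, so s_{16} = 11 + 795 + 10290 + 35490 + 32760 = 79346.

79346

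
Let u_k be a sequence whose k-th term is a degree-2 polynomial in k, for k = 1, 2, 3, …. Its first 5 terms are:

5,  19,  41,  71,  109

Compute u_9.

1st diffs: 14, 22, 30, 38.
2nd diffs: 8, 8, 8 (constant).
Newton forward-difference form: u_k = 5 + 14·C(k-1,1) + 8·C(k-1,2).
At k = 9: k-1 = 8, so u_9 = 5 + 112 + 224 = 341.

341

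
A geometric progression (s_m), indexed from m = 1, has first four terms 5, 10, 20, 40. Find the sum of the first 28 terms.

1342177275

Common ratio r = 2.
s_m = 5·2^(m-1).
S = 5·(2^28 - 1)/(2 - 1) = 5·(268435456 - 1)/(1) = 1342177275.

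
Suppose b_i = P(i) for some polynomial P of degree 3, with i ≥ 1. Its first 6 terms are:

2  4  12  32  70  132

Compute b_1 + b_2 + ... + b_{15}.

1st diffs: 2, 8, 20, 38, 62.
2nd diffs: 6, 12, 18, 24.
3rd diffs: 6, 6, 6 (constant).
Newton forward-difference form: b_i = 2 + 2·C(i-1,1) + 6·C(i-1,2) + 6·C(i-1,3).
Continuing: …, 224, 352, 522, 740, …, b_{15} = 2760.
Summing i = 1..15 (15 terms) gives 11160.

11160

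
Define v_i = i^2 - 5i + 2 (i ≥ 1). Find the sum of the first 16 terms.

Over i = 1..16: Σi = 136, Σi² = 1496.
Total = (1)·1496 + (-5)·136 + (2)·16 = 848.

848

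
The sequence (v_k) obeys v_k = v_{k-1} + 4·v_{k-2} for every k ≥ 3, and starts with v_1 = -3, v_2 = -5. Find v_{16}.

-3150197

Step forward from the initial values:
v_3 = -17;  v_4 = -37;  v_5 = -105;  …;  v_{13} = -187593;  v_{14} = -479965;  v_{15} = -1230337;  v_{16} = -3150197.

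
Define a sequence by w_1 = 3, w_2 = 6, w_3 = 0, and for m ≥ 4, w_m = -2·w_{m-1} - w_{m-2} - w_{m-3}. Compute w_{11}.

273

Compute successive terms:
w_4 = -9; w_5 = 12; w_6 = -15; w_7 = 27; w_8 = -51; w_9 = 90; w_{10} = -156; w_{11} = 273.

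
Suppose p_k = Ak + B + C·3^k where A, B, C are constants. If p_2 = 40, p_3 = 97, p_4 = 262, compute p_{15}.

At k = 2, 3, 4: 2A + B + 9C = 40; 3A + B + 27C = 97; 4A + B + 81C = 262.
Subtracting the first from the second: A + 18C = 57.
Subtracting the second from the third: A + 54C = 165.
Solving: C = 3, A = 3, then B = 7.
Therefore p_{15} = 45 + 7 + 3·14348907 = 43046773.

43046773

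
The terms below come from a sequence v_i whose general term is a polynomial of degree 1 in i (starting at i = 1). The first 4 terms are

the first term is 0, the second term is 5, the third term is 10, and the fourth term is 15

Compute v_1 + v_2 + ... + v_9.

180

1st diffs: 5, 5, 5 (constant).
So v_i = 5i - 5.
Continuing: …, 20, 25, 30, 35, …, v_9 = 40.
Summing i = 1..9 (9 terms) gives 180.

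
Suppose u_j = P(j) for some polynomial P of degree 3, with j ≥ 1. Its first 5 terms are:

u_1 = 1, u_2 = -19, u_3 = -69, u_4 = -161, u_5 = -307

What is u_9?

-1671

1st diffs: -20, -50, -92, -146.
2nd diffs: -30, -42, -54.
3rd diffs: -12, -12 (constant).
Newton forward-difference form: u_j = 1 + (-20)·C(j-1,1) + (-30)·C(j-1,2) + (-12)·C(j-1,3).
At j = 9: j-1 = 8, so u_9 = 1 - 160 - 840 - 672 = -1671.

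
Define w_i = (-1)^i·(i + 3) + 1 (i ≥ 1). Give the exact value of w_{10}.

14

(-1)^10 = 1; i + 3 at i=10 is 13; so w_{10} = 14.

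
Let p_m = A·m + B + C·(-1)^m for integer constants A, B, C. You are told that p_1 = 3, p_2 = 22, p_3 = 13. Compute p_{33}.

Plug in m = 1, 2, 3: A + B - C = 3; 2A + B + C = 22; 3A + B - C = 13.
Subtracting the first from the second: A + 2C = 19.
Subtracting the second from the third: A - 2C = -9.
Solving: C = 7, A = 5, then B = 5.
So p_m = 5·m + 5 + 7·(-1)^m; at m=33 this is 163.

163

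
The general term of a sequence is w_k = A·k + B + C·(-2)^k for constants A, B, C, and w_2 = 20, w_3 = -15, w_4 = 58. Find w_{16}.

196630

The three given values yield: 2A + B + 4C = 20; 3A + B - 8C = -15; 4A + B + 16C = 58.
Subtracting the first from the second: A - 12C = -35.
Subtracting the second from the third: A + 24C = 73.
Solving: C = 3, A = 1, then B = 6.
Hence w_{16} = 1·16 + 6 + 3·65536 = 196630.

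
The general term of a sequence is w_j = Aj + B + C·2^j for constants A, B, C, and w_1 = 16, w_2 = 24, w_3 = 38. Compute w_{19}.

The three given values yield: A + B + 2C = 16; 2A + B + 4C = 24; 3A + B + 8C = 38.
Subtracting the first from the second: A + 2C = 8.
Subtracting the second from the third: A + 4C = 14.
Solving: C = 3, A = 2, then B = 8.
Hence w_{19} = 2·19 + 8 + 3·524288 = 1572910.

1572910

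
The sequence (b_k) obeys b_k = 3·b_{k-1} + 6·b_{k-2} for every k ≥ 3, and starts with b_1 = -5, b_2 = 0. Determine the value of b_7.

-8370

Applying the relation repeatedly:
b_3 = -30;  b_4 = -90;  b_5 = -450;  b_6 = -1890;  b_7 = -8370.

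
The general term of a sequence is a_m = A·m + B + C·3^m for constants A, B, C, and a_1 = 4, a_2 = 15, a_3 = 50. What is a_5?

480

At m = 1, 2, 3: A + B + 3C = 4; 2A + B + 9C = 15; 3A + B + 27C = 50.
Subtracting the first from the second: A + 6C = 11.
Subtracting the second from the third: A + 18C = 35.
Solving: C = 2, A = -1, then B = -1.
Hence a_5 = -1·5 + (-1) + 2·243 = 480.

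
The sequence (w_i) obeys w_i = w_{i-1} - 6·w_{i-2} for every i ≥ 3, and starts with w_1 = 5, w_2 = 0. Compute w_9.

870

Step forward from the initial values:
w_3 = -30;  w_4 = -30;  w_5 = 150;  w_6 = 330;  w_7 = -570;  w_8 = -2550;  w_9 = 870.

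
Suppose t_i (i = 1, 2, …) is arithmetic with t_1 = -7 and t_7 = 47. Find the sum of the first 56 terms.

Common difference d = (47 - (-7)) / (7 - 1) = 9.
t_i = -7 + (i - 1)·9.
t_{56} = 488; S = 56·(-7 + 488)/2 = 13468.

13468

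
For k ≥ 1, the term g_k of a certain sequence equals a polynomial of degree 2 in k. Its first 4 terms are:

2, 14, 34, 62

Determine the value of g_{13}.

1st diffs: 12, 20, 28.
2nd diffs: 8, 8 (constant).
So g_k = 4k^2 - 2.
Evaluating at k = 13 gives g_{13} = 674.

674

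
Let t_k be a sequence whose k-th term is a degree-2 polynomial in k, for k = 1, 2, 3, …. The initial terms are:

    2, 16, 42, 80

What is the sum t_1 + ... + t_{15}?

1st diffs: 14, 26, 38.
2nd diffs: 12, 12 (constant).
Newton forward-difference form: t_k = 2 + 14·C(k-1,1) + 12·C(k-1,2).
Continuing: …, 130, 192, 266, 352, …, t_{15} = 1290.
Summing k = 1..15 (15 terms) gives 6960.

6960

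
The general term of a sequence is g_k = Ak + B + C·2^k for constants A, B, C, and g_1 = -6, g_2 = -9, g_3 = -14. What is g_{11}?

-2062

The three given values yield: A + B + 2C = -6; 2A + B + 4C = -9; 3A + B + 8C = -14.
Subtracting the first from the second: A + 2C = -3.
Subtracting the second from the third: A + 4C = -5.
Solving: C = -1, A = -1, then B = -3.
Therefore g_{11} = -11 + (-3) + (-1)·2048 = -2062.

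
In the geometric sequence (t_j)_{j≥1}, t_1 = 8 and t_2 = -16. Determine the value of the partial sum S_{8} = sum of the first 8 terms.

Common ratio r = -2.
t_j = 8·(-2)^(j-1).
S = 8·((-2)^8 - 1)/(-2 - 1) = 8·(256 - 1)/(-3) = -680.

-680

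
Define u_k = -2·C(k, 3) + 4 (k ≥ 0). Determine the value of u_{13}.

C(13, 3) = 286, so u_{13} = -568.

-568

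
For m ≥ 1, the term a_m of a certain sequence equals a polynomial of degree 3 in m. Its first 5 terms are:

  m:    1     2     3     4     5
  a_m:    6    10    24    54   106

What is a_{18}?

1st diffs: 4, 14, 30, 52.
2nd diffs: 10, 16, 22.
3rd diffs: 6, 6 (constant).
Newton forward-difference form: a_m = 6 + 4·C(m-1,1) + 10·C(m-1,2) + 6·C(m-1,3).
At m = 18: m-1 = 17, so a_{18} = 6 + 68 + 1360 + 4080 = 5514.

5514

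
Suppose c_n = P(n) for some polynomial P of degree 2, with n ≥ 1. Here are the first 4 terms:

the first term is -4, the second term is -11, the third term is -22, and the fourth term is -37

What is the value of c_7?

1st diffs: -7, -11, -15.
2nd diffs: -4, -4 (constant).
Newton forward-difference form: c_n = -4 + (-7)·C(n-1,1) + (-4)·C(n-1,2).
At n = 7: n-1 = 6, so c_7 = -4 - 42 - 60 = -106.

-106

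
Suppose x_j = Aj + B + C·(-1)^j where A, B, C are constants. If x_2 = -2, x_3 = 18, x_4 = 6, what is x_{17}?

Write the equations: 2A + B + C = -2; 3A + B - C = 18; 4A + B + C = 6.
Subtracting the first from the second: A - 2C = 20.
Subtracting the second from the third: A + 2C = -12.
Solving: C = -8, A = 4, then B = -2.
Therefore x_{17} = 68 + (-2) + (-8)·(-1) = 74.

74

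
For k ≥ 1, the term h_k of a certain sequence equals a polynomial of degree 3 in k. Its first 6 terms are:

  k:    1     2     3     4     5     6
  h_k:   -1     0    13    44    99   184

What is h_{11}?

1st diffs: 1, 13, 31, 55, 85.
2nd diffs: 12, 18, 24, 30.
3rd diffs: 6, 6, 6 (constant).
Newton forward-difference form: h_k = -1 + 1·C(k-1,1) + 12·C(k-1,2) + 6·C(k-1,3).
At k = 11: k-1 = 10, so h_{11} = -1 + 10 + 540 + 720 = 1269.

1269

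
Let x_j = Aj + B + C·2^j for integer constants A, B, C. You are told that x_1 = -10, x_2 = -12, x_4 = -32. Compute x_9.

-1014

Write the equations: A + B + 2C = -10; 2A + B + 4C = -12; 4A + B + 16C = -32.
Subtracting the first from the second: A + 2C = -2.
Subtracting the second from the third: 2A + 12C = -20.
Solving: C = -2, A = 2, then B = -8.
Therefore x_9 = 18 + (-8) + (-2)·512 = -1014.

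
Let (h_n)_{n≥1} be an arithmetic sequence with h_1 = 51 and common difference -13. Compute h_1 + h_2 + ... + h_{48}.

-12216

h_n = 51 + (n - 1)·(-13).
h_{48} = -560; S = 48·(51 + (-560))/2 = -12216.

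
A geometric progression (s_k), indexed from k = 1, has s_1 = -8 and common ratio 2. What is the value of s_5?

s_k = (-8)·2^(k-1).
s_5 = (-8)·2^4 = -128.

-128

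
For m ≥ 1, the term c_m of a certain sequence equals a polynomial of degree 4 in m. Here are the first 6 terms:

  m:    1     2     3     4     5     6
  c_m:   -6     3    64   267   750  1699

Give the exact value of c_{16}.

112059

1st diffs: 9, 61, 203, 483, 949.
2nd diffs: 52, 142, 280, 466.
3rd diffs: 90, 138, 186.
4th diffs: 48, 48 (constant).
Newton forward-difference form: c_m = -6 + 9·C(m-1,1) + 52·C(m-1,2) + 90·C(m-1,3) + 48·C(m-1,4).
At m = 16: m-1 = 15, so c_{16} = -6 + 135 + 5460 + 40950 + 65520 = 112059.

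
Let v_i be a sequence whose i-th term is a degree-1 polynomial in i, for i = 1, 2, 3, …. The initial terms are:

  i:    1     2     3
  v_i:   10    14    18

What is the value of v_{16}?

70

1st diffs: 4, 4 (constant).
So v_i = 4i + 6.
Evaluating at i = 16 gives v_{16} = 70.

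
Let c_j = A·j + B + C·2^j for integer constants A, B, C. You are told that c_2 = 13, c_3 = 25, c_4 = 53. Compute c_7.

Write the equations: 2A + B + 4C = 13; 3A + B + 8C = 25; 4A + B + 16C = 53.
Subtracting the first from the second: A + 4C = 12.
Subtracting the second from the third: A + 8C = 28.
Solving: C = 4, A = -4, then B = 5.
Hence c_7 = -4·7 + 5 + 4·128 = 489.

489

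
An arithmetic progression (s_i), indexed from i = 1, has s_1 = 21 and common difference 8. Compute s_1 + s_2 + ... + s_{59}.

s_i = 21 + (i - 1)·8.
s_{59} = 485; S = 59·(21 + 485)/2 = 14927.

14927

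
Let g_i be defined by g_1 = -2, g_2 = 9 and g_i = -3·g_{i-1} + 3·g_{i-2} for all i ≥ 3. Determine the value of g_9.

Iterate the recurrence:
g_3 = -33  g_4 = 126  g_5 = -477  g_6 = 1809  g_7 = -6858  g_8 = 26001  g_9 = -98577.

-98577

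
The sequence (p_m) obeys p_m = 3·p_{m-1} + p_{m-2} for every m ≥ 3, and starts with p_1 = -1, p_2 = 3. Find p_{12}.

Compute successive terms:
p_3 = 8;  p_4 = 27;  p_5 = 89;  p_6 = 294;  p_7 = 971;  p_8 = 3207;  p_9 = 10592;  p_{10} = 34983;  p_{11} = 115541;  p_{12} = 381606.

381606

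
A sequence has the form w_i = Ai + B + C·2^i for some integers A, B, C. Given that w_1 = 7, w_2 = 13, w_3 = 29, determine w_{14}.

At i = 1, 2, 3: A + B + 2C = 7; 2A + B + 4C = 13; 3A + B + 8C = 29.
Subtracting the first from the second: A + 2C = 6.
Subtracting the second from the third: A + 4C = 16.
Solving: C = 5, A = -4, then B = 1.
So w_i = -4·i + 1 + 5·2^i; at i=14 this is 81865.

81865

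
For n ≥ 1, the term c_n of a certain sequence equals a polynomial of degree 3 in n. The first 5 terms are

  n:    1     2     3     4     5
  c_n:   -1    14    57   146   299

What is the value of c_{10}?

1st diffs: 15, 43, 89, 153.
2nd diffs: 28, 46, 64.
3rd diffs: 18, 18 (constant).
Newton forward-difference form: c_n = -1 + 15·C(n-1,1) + 28·C(n-1,2) + 18·C(n-1,3).
At n = 10: n-1 = 9, so c_{10} = -1 + 135 + 1008 + 1512 = 2654.

2654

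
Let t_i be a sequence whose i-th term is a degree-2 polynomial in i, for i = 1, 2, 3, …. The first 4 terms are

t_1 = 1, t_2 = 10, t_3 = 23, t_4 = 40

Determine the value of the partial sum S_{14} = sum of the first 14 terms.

1st diffs: 9, 13, 17.
2nd diffs: 4, 4 (constant).
Newton forward-difference form: t_i = 1 + 9·C(i-1,1) + 4·C(i-1,2).
Continuing: …, 61, 86, 115, 148, …, t_{14} = 430.
Summing i = 1..14 (14 terms) gives 2289.

2289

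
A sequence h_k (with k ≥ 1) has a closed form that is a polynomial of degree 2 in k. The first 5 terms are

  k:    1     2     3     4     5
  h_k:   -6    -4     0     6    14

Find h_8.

50

1st diffs: 2, 4, 6, 8.
2nd diffs: 2, 2, 2 (constant).
So h_k = k^2 - k - 6.
Evaluating at k = 8 gives h_8 = 50.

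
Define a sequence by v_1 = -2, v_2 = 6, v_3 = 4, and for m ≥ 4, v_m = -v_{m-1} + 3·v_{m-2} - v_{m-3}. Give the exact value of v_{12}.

8944

Applying the relation repeatedly:
v_4 = 16; v_5 = -10; v_6 = 54; v_7 = -100; v_8 = 272; v_9 = -626; v_{10} = 1542; v_{11} = -3692; v_{12} = 8944.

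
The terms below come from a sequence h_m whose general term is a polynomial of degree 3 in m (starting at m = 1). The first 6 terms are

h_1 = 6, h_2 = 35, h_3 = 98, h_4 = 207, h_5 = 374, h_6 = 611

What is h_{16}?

1st diffs: 29, 63, 109, 167, 237.
2nd diffs: 34, 46, 58, 70.
3rd diffs: 12, 12, 12 (constant).
Newton forward-difference form: h_m = 6 + 29·C(m-1,1) + 34·C(m-1,2) + 12·C(m-1,3).
At m = 16: m-1 = 15, so h_{16} = 6 + 435 + 3570 + 5460 = 9471.

9471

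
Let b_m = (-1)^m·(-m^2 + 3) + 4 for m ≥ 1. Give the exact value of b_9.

(-1)^9 = -1; -m^2 + 3 at m=9 is -78; so b_9 = 82.

82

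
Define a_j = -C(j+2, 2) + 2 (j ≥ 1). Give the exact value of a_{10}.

-64

C(12, 2) = 66, so a_{10} = -64.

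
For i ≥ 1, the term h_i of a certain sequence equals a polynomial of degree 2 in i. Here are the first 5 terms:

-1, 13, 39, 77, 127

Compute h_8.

349

1st diffs: 14, 26, 38, 50.
2nd diffs: 12, 12, 12 (constant).
So h_i = 6i^2 - 4i - 3.
Evaluating at i = 8 gives h_8 = 349.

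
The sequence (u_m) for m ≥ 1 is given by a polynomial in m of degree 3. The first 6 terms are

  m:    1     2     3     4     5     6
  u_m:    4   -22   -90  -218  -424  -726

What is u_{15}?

1st diffs: -26, -68, -128, -206, -302.
2nd diffs: -42, -60, -78, -96.
3rd diffs: -18, -18, -18 (constant).
Newton forward-difference form: u_m = 4 + (-26)·C(m-1,1) + (-42)·C(m-1,2) + (-18)·C(m-1,3).
At m = 15: m-1 = 14, so u_{15} = 4 - 364 - 3822 - 6552 = -10734.

-10734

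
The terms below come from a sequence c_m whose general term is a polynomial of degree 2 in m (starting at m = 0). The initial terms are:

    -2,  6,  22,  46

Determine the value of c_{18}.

1366

1st diffs: 8, 16, 24.
2nd diffs: 8, 8 (constant).
Newton forward-difference form: c_m = -2 + 8·C(m,1) + 8·C(m,2).
At m = 18: m = 18, so c_{18} = -2 + 144 + 1224 = 1366.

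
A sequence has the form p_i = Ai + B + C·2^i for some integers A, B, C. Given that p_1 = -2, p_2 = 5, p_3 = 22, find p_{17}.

Write the equations: A + B + 2C = -2; 2A + B + 4C = 5; 3A + B + 8C = 22.
Subtracting the first from the second: A + 2C = 7.
Subtracting the second from the third: A + 4C = 17.
Solving: C = 5, A = -3, then B = -9.
So p_i = -3·i + (-9) + 5·2^i; at i=17 this is 655300.

655300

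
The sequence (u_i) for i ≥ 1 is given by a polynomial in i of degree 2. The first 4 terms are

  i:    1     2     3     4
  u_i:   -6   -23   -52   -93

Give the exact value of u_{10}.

-591

1st diffs: -17, -29, -41.
2nd diffs: -12, -12 (constant).
So u_i = -6i^2 + i - 1.
Evaluating at i = 10 gives u_{10} = -591.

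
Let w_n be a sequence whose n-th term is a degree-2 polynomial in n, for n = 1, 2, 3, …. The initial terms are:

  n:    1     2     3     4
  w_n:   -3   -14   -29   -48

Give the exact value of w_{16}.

-588

1st diffs: -11, -15, -19.
2nd diffs: -4, -4 (constant).
Newton forward-difference form: w_n = -3 + (-11)·C(n-1,1) + (-4)·C(n-1,2).
At n = 16: n-1 = 15, so w_{16} = -3 - 165 - 420 = -588.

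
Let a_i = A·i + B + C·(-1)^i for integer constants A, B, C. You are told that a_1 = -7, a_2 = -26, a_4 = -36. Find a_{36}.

Write the equations: A + B - C = -7; 2A + B + C = -26; 4A + B + C = -36.
Subtracting the first from the second: A + 2C = -19.
Subtracting the second from the third: 2A = -10.
Solving: C = -7, A = -5, then B = -9.
Hence a_{36} = -5·36 + (-9) + (-7)·1 = -196.

-196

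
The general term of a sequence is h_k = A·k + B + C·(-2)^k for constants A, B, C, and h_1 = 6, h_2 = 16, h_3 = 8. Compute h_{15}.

The three given values yield: A + B - 2C = 6; 2A + B + 4C = 16; 3A + B - 8C = 8.
Subtracting the first from the second: A + 6C = 10.
Subtracting the second from the third: A - 12C = -8.
Solving: C = 1, A = 4, then B = 4.
So h_k = 4·k + 4 + 1·(-2)^k; at k=15 this is -32704.

-32704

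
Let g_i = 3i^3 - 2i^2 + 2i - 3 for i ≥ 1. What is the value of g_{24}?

g_{24} = 3·24^3 - 2·24^2 + 2·24 - 3 = 40365.

40365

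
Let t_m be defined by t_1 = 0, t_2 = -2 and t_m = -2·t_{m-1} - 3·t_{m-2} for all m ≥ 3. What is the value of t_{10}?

t_3 = 4  t_4 = -2  t_5 = -8  t_6 = 22  t_7 = -20  t_8 = -26  t_9 = 112  t_{10} = -146.

-146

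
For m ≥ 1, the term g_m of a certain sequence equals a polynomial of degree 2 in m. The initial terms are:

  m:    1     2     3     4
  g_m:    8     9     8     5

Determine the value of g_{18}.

1st diffs: 1, -1, -3.
2nd diffs: -2, -2 (constant).
Newton forward-difference form: g_m = 8 + 1·C(m-1,1) + (-2)·C(m-1,2).
At m = 18: m-1 = 17, so g_{18} = 8 + 17 - 272 = -247.

-247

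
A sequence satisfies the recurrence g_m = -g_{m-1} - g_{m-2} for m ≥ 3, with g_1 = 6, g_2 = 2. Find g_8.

Applying the relation repeatedly:
g_3 = -8; g_4 = 6; g_5 = 2; g_6 = -8; g_7 = 6; g_8 = 2.

2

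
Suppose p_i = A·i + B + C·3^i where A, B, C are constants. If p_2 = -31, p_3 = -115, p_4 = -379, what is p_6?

-3607

The three given values yield: 2A + B + 9C = -31; 3A + B + 27C = -115; 4A + B + 81C = -379.
Subtracting the first from the second: A + 18C = -84.
Subtracting the second from the third: A + 54C = -264.
Solving: C = -5, A = 6, then B = 2.
Hence p_6 = 6·6 + 2 + (-5)·729 = -3607.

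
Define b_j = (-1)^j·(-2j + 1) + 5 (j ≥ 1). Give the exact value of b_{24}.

(-1)^24 = 1; -2j + 1 at j=24 is -47; so b_{24} = -42.

-42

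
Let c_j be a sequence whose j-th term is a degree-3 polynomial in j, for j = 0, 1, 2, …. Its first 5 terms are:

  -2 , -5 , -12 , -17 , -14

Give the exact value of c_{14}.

1776

1st diffs: -3, -7, -5, 3.
2nd diffs: -4, 2, 8.
3rd diffs: 6, 6 (constant).
So c_j = j^3 - 5j^2 + j - 2.
Evaluating at j = 14 gives c_{14} = 1776.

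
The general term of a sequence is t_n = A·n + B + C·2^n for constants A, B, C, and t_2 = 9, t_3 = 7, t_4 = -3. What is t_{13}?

Write the equations: 2A + B + 4C = 9; 3A + B + 8C = 7; 4A + B + 16C = -3.
Subtracting the first from the second: A + 4C = -2.
Subtracting the second from the third: A + 8C = -10.
Solving: C = -2, A = 6, then B = 5.
Therefore t_{13} = 78 + 5 + (-2)·8192 = -16301.

-16301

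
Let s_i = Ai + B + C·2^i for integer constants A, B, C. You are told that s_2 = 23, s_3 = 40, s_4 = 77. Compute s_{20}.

5242829

The three given values yield: 2A + B + 4C = 23; 3A + B + 8C = 40; 4A + B + 16C = 77.
Subtracting the first from the second: A + 4C = 17.
Subtracting the second from the third: A + 8C = 37.
Solving: C = 5, A = -3, then B = 9.
Therefore s_{20} = -60 + 9 + 5·1048576 = 5242829.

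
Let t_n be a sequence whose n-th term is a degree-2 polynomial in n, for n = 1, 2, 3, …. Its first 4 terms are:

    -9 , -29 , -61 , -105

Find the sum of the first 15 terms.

-7695

1st diffs: -20, -32, -44.
2nd diffs: -12, -12 (constant).
Newton forward-difference form: t_n = -9 + (-20)·C(n-1,1) + (-12)·C(n-1,2).
Continuing: …, -161, -229, -309, -401, …, t_{15} = -1381.
Summing n = 1..15 (15 terms) gives -7695.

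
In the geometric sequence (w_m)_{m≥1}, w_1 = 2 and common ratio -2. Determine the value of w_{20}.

w_m = 2·(-2)^(m-1).
w_{20} = 2·(-2)^19 = -1048576.

-1048576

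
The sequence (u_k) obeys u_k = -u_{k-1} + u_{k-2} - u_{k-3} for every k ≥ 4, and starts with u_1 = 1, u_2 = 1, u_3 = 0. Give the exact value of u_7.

Applying the relation repeatedly:
u_4 = 0;  u_5 = -1;  u_6 = 1;  u_7 = -2.

-2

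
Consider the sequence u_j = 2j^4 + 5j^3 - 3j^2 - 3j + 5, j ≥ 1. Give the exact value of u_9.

u_9 = 2·9^4 + 5·9^3 - 3·9^2 - 3·9 + 5 = 16502.

16502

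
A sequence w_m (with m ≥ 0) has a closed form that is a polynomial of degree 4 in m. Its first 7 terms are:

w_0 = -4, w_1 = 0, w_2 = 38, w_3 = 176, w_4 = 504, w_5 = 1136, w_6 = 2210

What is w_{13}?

1st diffs: 4, 38, 138, 328, 632, 1074.
2nd diffs: 34, 100, 190, 304, 442.
3rd diffs: 66, 90, 114, 138.
4th diffs: 24, 24, 24 (constant).
Newton forward-difference form: w_m = -4 + 4·C(m,1) + 34·C(m,2) + 66·C(m,3) + 24·C(m,4).
At m = 13: m = 13, so w_{13} = -4 + 52 + 2652 + 18876 + 17160 = 38736.

38736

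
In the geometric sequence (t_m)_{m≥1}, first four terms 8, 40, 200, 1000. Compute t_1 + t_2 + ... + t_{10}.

19531248

Common ratio r = 5.
t_m = 8·5^(m-1).
S = 8·(5^10 - 1)/(5 - 1) = 8·(9765625 - 1)/(4) = 19531248.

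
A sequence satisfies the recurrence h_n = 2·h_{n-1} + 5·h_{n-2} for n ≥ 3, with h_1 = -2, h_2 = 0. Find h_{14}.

-5793480

Iterate the recurrence:
h_3 = -10  h_4 = -20  h_5 = -90  …  h_{11} = -141210  h_{12} = -486820  h_{13} = -1679690  h_{14} = -5793480.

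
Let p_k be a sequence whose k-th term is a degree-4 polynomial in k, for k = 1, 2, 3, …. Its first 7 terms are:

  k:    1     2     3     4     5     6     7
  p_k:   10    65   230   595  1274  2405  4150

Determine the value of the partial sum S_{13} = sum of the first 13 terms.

1st diffs: 55, 165, 365, 679, 1131, 1745.
2nd diffs: 110, 200, 314, 452, 614.
3rd diffs: 90, 114, 138, 162.
4th diffs: 24, 24, 24 (constant).
Newton forward-difference form: p_k = 10 + 55·C(k-1,1) + 110·C(k-1,2) + 90·C(k-1,3) + 24·C(k-1,4).
Continuing: …, 6695, 10250, 15049, 21350, …, p_{13} = 39610.
Summing k = 1..13 (13 terms) gives 131118.

131118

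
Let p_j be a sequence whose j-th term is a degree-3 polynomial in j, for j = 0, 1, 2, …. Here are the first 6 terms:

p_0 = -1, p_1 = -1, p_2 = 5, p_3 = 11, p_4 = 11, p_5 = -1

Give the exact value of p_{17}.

-3265

1st diffs: 0, 6, 6, 0, -12.
2nd diffs: 6, 0, -6, -12.
3rd diffs: -6, -6, -6 (constant).
Newton forward-difference form: p_j = -1 + 6·C(j,2) + (-6)·C(j,3).
At j = 17: j = 17, so p_{17} = -1 + 816 - 4080 = -3265.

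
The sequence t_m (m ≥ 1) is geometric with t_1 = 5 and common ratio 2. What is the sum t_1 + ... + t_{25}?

167772155

t_m = 5·2^(m-1).
S = 5·(2^25 - 1)/(2 - 1) = 5·(33554432 - 1)/(1) = 167772155.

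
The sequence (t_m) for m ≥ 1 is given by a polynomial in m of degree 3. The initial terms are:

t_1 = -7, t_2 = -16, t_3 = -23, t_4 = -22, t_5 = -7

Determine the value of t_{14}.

1748

1st diffs: -9, -7, 1, 15.
2nd diffs: 2, 8, 14.
3rd diffs: 6, 6 (constant).
Newton forward-difference form: t_m = -7 + (-9)·C(m-1,1) + 2·C(m-1,2) + 6·C(m-1,3).
At m = 14: m-1 = 13, so t_{14} = -7 - 117 + 156 + 1716 = 1748.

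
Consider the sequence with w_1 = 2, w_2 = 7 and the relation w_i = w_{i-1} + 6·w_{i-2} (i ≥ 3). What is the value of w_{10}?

w_3 = 19; w_4 = 61; w_5 = 175; w_6 = 541; w_7 = 1591; w_8 = 4837; w_9 = 14383; w_{10} = 43405.
(Characteristic roots are 3 and -2.)

43405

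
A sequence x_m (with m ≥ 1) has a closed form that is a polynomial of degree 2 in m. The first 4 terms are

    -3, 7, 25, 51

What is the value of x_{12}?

1st diffs: 10, 18, 26.
2nd diffs: 8, 8 (constant).
So x_m = 4m^2 - 2m - 5.
Evaluating at m = 12 gives x_{12} = 547.

547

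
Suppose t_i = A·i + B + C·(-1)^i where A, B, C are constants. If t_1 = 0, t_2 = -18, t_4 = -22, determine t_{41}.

Write the equations: A + B - C = 0; 2A + B + C = -18; 4A + B + C = -22.
Subtracting the first from the second: A + 2C = -18.
Subtracting the second from the third: 2A = -4.
Solving: C = -8, A = -2, then B = -6.
Hence t_{41} = -2·41 + (-6) + (-8)·(-1) = -80.

-80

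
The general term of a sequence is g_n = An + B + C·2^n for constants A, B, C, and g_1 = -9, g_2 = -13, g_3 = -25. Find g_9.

Write the equations: A + B + 2C = -9; 2A + B + 4C = -13; 3A + B + 8C = -25.
Subtracting the first from the second: A + 2C = -4.
Subtracting the second from the third: A + 4C = -12.
Solving: C = -4, A = 4, then B = -5.
Therefore g_9 = 36 + (-5) + (-4)·512 = -2017.

-2017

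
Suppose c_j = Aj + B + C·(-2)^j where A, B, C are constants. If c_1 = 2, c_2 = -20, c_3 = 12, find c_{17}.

393148

At j = 1, 2, 3: A + B - 2C = 2; 2A + B + 4C = -20; 3A + B - 8C = 12.
Subtracting the first from the second: A + 6C = -22.
Subtracting the second from the third: A - 12C = 32.
Solving: C = -3, A = -4, then B = 0.
So c_j = -4·j + 0 + (-3)·(-2)^j; at j=17 this is 393148.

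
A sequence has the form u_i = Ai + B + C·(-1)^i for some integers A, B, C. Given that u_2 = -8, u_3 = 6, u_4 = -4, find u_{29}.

The three given values yield: 2A + B + C = -8; 3A + B - C = 6; 4A + B + C = -4.
Subtracting the first from the second: A - 2C = 14.
Subtracting the second from the third: A + 2C = -10.
Solving: C = -6, A = 2, then B = -6.
Hence u_{29} = 2·29 + (-6) + (-6)·(-1) = 58.

58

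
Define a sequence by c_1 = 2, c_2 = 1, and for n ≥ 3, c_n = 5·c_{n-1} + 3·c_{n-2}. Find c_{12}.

51800893

Step forward from the initial values:
c_3 = 11;  c_4 = 58;  c_5 = 323;  c_6 = 1789;  c_7 = 9914;  c_8 = 54937;  c_9 = 304427;  c_{10} = 1686946;  c_{11} = 9348011;  c_{12} = 51800893.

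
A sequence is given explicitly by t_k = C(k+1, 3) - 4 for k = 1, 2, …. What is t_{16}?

676

C(17, 3) = 680, so t_{16} = 676.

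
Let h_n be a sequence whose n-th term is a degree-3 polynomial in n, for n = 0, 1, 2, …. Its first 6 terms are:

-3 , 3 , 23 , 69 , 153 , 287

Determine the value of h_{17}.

10163

1st diffs: 6, 20, 46, 84, 134.
2nd diffs: 14, 26, 38, 50.
3rd diffs: 12, 12, 12 (constant).
So h_n = 2n^3 + n^2 + 3n - 3.
Evaluating at n = 17 gives h_{17} = 10163.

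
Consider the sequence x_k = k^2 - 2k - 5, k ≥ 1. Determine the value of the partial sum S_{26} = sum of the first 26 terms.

5369

Over k = 1..26: Σk = 351, Σk² = 6201.
Total = (1)·6201 + (-2)·351 + (-5)·26 = 5369.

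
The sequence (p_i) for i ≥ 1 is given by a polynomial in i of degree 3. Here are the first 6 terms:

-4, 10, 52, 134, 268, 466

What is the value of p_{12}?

1st diffs: 14, 42, 82, 134, 198.
2nd diffs: 28, 40, 52, 64.
3rd diffs: 12, 12, 12 (constant).
So p_i = 2i^3 + 2i^2 - 6i - 2.
Evaluating at i = 12 gives p_{12} = 3670.

3670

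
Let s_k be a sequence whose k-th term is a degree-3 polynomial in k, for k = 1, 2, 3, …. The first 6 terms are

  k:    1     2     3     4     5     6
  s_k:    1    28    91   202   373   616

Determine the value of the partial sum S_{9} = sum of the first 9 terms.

1st diffs: 27, 63, 111, 171, 243.
2nd diffs: 36, 48, 60, 72.
3rd diffs: 12, 12, 12 (constant).
So s_k = 2k^3 + 6k^2 - 5k - 2.
Continuing: 943, 1366, 1897.
Summing k = 1..9 (9 terms) gives 5517.

5517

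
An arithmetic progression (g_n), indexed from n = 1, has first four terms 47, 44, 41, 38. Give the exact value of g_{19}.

Common difference d = -3.
g_n = 47 + (n - 1)·(-3).
g_{19} = 47 + 18·(-3) = -7.

-7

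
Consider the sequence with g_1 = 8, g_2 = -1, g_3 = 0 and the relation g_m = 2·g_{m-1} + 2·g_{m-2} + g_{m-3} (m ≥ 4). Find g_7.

Compute successive terms:
g_4 = 6, g_5 = 11, g_6 = 34, g_7 = 96.

96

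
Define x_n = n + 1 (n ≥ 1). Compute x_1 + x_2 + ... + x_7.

35

Over n = 1..7: Σn = 28.
Total = (1)·28 + (1)·7 = 35.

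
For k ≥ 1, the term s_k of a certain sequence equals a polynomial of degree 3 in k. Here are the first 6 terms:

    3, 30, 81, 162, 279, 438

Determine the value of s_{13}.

1st diffs: 27, 51, 81, 117, 159.
2nd diffs: 24, 30, 36, 42.
3rd diffs: 6, 6, 6 (constant).
Newton forward-difference form: s_k = 3 + 27·C(k-1,1) + 24·C(k-1,2) + 6·C(k-1,3).
At k = 13: k-1 = 12, so s_{13} = 3 + 324 + 1584 + 1320 = 3231.

3231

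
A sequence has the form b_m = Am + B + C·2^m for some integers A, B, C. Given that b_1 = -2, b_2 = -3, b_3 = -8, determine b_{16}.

-131025

At m = 1, 2, 3: A + B + 2C = -2; 2A + B + 4C = -3; 3A + B + 8C = -8.
Subtracting the first from the second: A + 2C = -1.
Subtracting the second from the third: A + 4C = -5.
Solving: C = -2, A = 3, then B = -1.
Hence b_{16} = 3·16 + (-1) + (-2)·65536 = -131025.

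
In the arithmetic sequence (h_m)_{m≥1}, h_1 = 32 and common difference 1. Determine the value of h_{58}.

89

h_m = 32 + (m - 1)·1.
h_{58} = 32 + 57·1 = 89.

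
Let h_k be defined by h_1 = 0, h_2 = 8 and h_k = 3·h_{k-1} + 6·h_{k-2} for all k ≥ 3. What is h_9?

185976

Step forward from the initial values:
h_3 = 24;  h_4 = 120;  h_5 = 504;  h_6 = 2232;  h_7 = 9720;  h_8 = 42552;  h_9 = 185976.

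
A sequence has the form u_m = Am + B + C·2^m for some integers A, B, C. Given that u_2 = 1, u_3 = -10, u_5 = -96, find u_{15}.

-130990

Write the equations: 2A + B + 4C = 1; 3A + B + 8C = -10; 5A + B + 32C = -96.
Subtracting the first from the second: A + 4C = -11.
Subtracting the second from the third: 2A + 24C = -86.
Solving: C = -4, A = 5, then B = 7.
Hence u_{15} = 5·15 + 7 + (-4)·32768 = -130990.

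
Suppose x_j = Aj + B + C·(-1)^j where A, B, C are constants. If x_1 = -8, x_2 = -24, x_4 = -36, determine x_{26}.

At j = 1, 2, 4: A + B - C = -8; 2A + B + C = -24; 4A + B + C = -36.
Subtracting the first from the second: A + 2C = -16.
Subtracting the second from the third: 2A = -12.
Solving: C = -5, A = -6, then B = -7.
Therefore x_{26} = -156 + (-7) + (-5)·1 = -168.

-168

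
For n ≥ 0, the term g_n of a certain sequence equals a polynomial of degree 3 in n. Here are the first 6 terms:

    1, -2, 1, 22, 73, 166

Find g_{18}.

10657

1st diffs: -3, 3, 21, 51, 93.
2nd diffs: 6, 18, 30, 42.
3rd diffs: 12, 12, 12 (constant).
Newton forward-difference form: g_n = 1 + (-3)·C(n,1) + 6·C(n,2) + 12·C(n,3).
At n = 18: n = 18, so g_{18} = 1 - 54 + 918 + 9792 = 10657.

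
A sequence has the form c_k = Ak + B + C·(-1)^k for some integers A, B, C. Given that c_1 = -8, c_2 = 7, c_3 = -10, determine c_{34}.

-25

Write the equations: A + B - C = -8; 2A + B + C = 7; 3A + B - C = -10.
Subtracting the first from the second: A + 2C = 15.
Subtracting the second from the third: A - 2C = -17.
Solving: C = 8, A = -1, then B = 1.
Therefore c_{34} = -34 + 1 + 8·1 = -25.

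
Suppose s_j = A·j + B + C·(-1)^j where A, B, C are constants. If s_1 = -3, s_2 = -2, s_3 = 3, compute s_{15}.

Plug in j = 1, 2, 3: A + B - C = -3; 2A + B + C = -2; 3A + B - C = 3.
Subtracting the first from the second: A + 2C = 1.
Subtracting the second from the third: A - 2C = 5.
Solving: C = -1, A = 3, then B = -7.
Therefore s_{15} = 45 + (-7) + (-1)·(-1) = 39.

39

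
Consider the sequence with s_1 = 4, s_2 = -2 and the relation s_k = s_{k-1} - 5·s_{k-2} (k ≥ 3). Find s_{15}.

Iterate the recurrence:
s_3 = -22, s_4 = -12, s_5 = 98, …, s_{12} = -27282, s_{13} = -44572, s_{14} = 91838, s_{15} = 314698.

314698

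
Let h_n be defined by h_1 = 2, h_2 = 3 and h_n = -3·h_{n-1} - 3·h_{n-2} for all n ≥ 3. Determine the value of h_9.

405

Iterate the recurrence:
h_3 = -15  h_4 = 36  h_5 = -63  h_6 = 81  h_7 = -54  h_8 = -81  h_9 = 405.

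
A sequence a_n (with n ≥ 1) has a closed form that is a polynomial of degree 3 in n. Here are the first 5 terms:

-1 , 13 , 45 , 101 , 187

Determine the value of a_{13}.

1st diffs: 14, 32, 56, 86.
2nd diffs: 18, 24, 30.
3rd diffs: 6, 6 (constant).
So a_n = n^3 + 3n^2 - 2n - 3.
Evaluating at n = 13 gives a_{13} = 2675.

2675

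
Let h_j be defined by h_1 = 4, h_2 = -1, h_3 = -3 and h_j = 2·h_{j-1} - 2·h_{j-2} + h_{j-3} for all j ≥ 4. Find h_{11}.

Compute successive terms:
h_4 = 0;  h_5 = 5;  h_6 = 7;  h_7 = 4;  h_8 = -1;  h_9 = -3;  h_{10} = 0;  h_{11} = 5.

5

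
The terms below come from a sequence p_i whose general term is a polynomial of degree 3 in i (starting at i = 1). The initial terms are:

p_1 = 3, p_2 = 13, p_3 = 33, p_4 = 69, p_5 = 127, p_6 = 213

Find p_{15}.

3237

1st diffs: 10, 20, 36, 58, 86.
2nd diffs: 10, 16, 22, 28.
3rd diffs: 6, 6, 6 (constant).
So p_i = i^3 - i^2 + 6i - 3.
Evaluating at i = 15 gives p_{15} = 3237.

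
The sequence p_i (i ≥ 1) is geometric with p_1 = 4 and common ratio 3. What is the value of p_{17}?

172186884

p_i = 4·3^(i-1).
p_{17} = 4·3^16 = 172186884.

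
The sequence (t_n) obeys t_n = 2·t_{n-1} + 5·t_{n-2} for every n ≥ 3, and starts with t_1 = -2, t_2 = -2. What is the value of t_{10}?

Step forward from the initial values:
t_3 = -14, t_4 = -38, t_5 = -146, t_6 = -482, t_7 = -1694, t_8 = -5798, t_9 = -20066, t_{10} = -69122.

-69122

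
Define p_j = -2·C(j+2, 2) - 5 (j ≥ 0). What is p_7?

C(9, 2) = 36, so p_7 = -77.

-77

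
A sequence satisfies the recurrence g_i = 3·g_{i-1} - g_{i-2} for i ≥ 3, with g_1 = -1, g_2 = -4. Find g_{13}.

Applying the relation repeatedly:
g_3 = -11, g_4 = -29, g_5 = -76, …, g_{10} = -9349, g_{11} = -24476, g_{12} = -64079, g_{13} = -167761.

-167761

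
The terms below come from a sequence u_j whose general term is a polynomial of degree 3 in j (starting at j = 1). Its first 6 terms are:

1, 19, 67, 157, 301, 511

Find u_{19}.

1st diffs: 18, 48, 90, 144, 210.
2nd diffs: 30, 42, 54, 66.
3rd diffs: 12, 12, 12 (constant).
So u_j = 2j^3 + 3j^2 - 5j + 1.
Evaluating at j = 19 gives u_{19} = 14707.

14707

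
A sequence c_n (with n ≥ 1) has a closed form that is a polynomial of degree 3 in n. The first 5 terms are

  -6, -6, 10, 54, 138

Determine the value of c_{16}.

1st diffs: 0, 16, 44, 84.
2nd diffs: 16, 28, 40.
3rd diffs: 12, 12 (constant).
Newton forward-difference form: c_n = -6 + 16·C(n-1,2) + 12·C(n-1,3).
At n = 16: n-1 = 15, so c_{16} = -6 + 1680 + 5460 = 7134.

7134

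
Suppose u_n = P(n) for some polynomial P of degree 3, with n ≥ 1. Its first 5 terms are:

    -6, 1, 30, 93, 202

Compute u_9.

1st diffs: 7, 29, 63, 109.
2nd diffs: 22, 34, 46.
3rd diffs: 12, 12 (constant).
So u_n = 2n^3 - n^2 - 4n - 3.
Evaluating at n = 9 gives u_9 = 1338.

1338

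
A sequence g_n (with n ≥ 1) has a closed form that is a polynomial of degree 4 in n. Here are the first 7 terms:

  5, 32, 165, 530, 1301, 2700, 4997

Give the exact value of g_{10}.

20696

1st diffs: 27, 133, 365, 771, 1399, 2297.
2nd diffs: 106, 232, 406, 628, 898.
3rd diffs: 126, 174, 222, 270.
4th diffs: 48, 48, 48 (constant).
Newton forward-difference form: g_n = 5 + 27·C(n-1,1) + 106·C(n-1,2) + 126·C(n-1,3) + 48·C(n-1,4).
At n = 10: n-1 = 9, so g_{10} = 5 + 243 + 3816 + 10584 + 6048 = 20696.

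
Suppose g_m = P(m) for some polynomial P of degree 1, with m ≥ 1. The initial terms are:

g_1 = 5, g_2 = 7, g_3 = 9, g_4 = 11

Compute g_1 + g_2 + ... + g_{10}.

1st diffs: 2, 2, 2 (constant).
So g_m = 2m + 3.
Continuing: …, 13, 15, 17, 19, …, g_{10} = 23.
Summing m = 1..10 (10 terms) gives 140.

140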